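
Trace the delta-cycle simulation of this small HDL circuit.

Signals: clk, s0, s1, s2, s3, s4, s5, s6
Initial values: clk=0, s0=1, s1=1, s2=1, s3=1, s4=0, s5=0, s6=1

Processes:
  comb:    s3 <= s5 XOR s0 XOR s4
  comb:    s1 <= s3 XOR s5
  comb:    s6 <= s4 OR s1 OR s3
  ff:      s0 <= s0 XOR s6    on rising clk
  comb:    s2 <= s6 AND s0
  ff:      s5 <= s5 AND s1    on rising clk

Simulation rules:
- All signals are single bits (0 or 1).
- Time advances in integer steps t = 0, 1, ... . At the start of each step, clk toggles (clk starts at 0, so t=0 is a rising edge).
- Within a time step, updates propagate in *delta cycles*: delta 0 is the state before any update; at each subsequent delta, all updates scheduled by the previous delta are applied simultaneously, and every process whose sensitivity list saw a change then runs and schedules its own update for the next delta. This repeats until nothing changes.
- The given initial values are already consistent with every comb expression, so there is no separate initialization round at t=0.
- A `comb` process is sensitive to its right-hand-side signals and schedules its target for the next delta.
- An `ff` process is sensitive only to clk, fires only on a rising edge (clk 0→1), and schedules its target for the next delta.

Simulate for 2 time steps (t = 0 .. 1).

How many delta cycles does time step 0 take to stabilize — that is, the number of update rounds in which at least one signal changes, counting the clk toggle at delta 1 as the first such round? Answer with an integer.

5

t0.Δ0 s2=1 s1=1 s6=1 s3=1 s5=0 s0=1 clk=0 s4=0
t0.Δ1 s2=1 s1=1 s6=1 s3=1 s5=0 s0=1 clk=1 s4=0
t0.Δ2 s2=1 s1=1 s6=1 s3=1 s5=0 s0=0 clk=1 s4=0
t0.Δ3 s2=0 s1=1 s6=1 s3=0 s5=0 s0=0 clk=1 s4=0
t0.Δ4 s2=0 s1=0 s6=1 s3=0 s5=0 s0=0 clk=1 s4=0
t0.Δ5 s2=0 s1=0 s6=0 s3=0 s5=0 s0=0 clk=1 s4=0
t1.Δ0 s2=0 s1=0 s6=0 s3=0 s5=0 s0=0 clk=1 s4=0
t1.Δ1 s2=0 s1=0 s6=0 s3=0 s5=0 s0=0 clk=0 s4=0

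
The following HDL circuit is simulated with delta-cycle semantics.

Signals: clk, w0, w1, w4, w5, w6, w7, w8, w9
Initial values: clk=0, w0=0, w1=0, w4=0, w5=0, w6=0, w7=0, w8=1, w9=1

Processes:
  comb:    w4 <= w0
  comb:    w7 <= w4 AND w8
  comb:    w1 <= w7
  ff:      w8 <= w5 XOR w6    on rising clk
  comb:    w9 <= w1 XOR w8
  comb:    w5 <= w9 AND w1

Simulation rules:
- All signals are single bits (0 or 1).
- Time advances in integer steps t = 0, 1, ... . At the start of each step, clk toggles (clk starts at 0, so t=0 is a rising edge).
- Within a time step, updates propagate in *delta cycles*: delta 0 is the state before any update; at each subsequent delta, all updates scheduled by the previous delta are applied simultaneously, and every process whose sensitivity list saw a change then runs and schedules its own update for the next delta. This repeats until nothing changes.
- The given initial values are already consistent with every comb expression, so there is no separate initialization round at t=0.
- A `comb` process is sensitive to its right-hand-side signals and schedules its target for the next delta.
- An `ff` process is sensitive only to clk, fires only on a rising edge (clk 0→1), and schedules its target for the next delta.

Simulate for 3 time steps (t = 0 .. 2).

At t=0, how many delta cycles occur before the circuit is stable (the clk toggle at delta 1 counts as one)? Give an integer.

3

[bits: w5,w8,w4,w9,w1,w0,w7,w6,clk]
t=0: Δ0=010100000 Δ1=010100001 Δ2=000100001 Δ3=000000001 | 3Δ
t=1: Δ0=000000001 Δ1=000000000 | 1Δ
t=2: Δ0=000000000 Δ1=000000001 | 1Δ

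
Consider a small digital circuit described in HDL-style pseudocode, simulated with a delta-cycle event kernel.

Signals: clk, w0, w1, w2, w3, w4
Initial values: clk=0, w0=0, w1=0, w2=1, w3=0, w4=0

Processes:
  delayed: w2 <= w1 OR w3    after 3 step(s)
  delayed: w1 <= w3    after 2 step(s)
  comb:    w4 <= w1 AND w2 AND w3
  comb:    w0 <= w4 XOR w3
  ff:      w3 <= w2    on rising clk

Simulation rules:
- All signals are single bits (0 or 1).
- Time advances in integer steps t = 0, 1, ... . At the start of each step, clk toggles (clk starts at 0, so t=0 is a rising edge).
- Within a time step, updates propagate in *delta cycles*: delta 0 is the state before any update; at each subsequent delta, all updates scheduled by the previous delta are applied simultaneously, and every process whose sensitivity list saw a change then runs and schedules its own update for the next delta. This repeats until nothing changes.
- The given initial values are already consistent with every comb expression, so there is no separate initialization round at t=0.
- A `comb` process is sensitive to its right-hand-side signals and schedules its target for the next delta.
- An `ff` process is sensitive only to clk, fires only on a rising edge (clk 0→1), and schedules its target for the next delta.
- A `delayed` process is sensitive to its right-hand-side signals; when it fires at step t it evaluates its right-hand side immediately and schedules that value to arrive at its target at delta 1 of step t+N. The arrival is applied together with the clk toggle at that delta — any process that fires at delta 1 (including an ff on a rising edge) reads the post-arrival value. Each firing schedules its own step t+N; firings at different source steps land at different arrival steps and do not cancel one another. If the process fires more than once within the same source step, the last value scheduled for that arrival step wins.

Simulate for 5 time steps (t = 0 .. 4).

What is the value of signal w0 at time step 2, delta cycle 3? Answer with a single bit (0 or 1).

0

[bits: w1,w2,w0,clk,w4,w3]
t=0: Δ0=010000 Δ1=010100 Δ2=010101 Δ3=011101 | 3Δ
t=1: Δ0=011101 Δ1=011001 | 1Δ
t=2: Δ0=011001 Δ1=111101 Δ2=111111 Δ3=110111 | 3Δ
t=3: Δ0=110111 Δ1=110011 | 1Δ
t=4: Δ0=110011 Δ1=110111 | 1Δ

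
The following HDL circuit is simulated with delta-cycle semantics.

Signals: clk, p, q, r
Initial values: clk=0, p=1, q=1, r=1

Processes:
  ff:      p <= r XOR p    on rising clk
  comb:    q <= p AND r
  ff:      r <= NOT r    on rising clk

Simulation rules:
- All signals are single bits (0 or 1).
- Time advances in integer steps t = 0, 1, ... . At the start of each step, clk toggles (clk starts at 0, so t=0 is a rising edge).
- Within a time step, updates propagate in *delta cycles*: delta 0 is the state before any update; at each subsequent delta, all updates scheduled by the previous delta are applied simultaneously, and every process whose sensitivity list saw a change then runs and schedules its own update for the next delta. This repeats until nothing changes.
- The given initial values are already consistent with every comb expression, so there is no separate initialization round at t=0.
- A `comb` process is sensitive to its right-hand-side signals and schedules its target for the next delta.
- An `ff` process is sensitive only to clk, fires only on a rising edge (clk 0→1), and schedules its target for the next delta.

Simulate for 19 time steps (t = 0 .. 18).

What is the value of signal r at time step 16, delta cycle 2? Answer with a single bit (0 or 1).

t=0 Δ0: p=1 clk=0 r=1 q=1
  Δ1: clk:0→1
  Δ2: p:1→0, r:1→0
  Δ3: q:1→0
  (3Δ to stable)
t=1 Δ0: p=0 clk=1 r=0 q=0
  Δ1: clk:1→0
  (1Δ to stable)
t=2 Δ0: p=0 clk=0 r=0 q=0
  Δ1: clk:0→1
  Δ2: r:0→1
  (2Δ to stable)
t=3 Δ0: p=0 clk=1 r=1 q=0
  Δ1: clk:1→0
  (1Δ to stable)
t=4 Δ0: p=0 clk=0 r=1 q=0
  Δ1: clk:0→1
  Δ2: p:0→1, r:1→0
  (2Δ to stable)
t=5 Δ0: p=1 clk=1 r=0 q=0
  Δ1: clk:1→0
  (1Δ to stable)
t=6 Δ0: p=1 clk=0 r=0 q=0
  Δ1: clk:0→1
  Δ2: r:0→1
  Δ3: q:0→1
  (3Δ to stable)
t=7 Δ0: p=1 clk=1 r=1 q=1
  Δ1: clk:1→0
  (1Δ to stable)
t=8 Δ0: p=1 clk=0 r=1 q=1
  Δ1: clk:0→1
  Δ2: p:1→0, r:1→0
  Δ3: q:1→0
  (3Δ to stable)
t=9 Δ0: p=0 clk=1 r=0 q=0
  Δ1: clk:1→0
  (1Δ to stable)
t=10 Δ0: p=0 clk=0 r=0 q=0
  Δ1: clk:0→1
  Δ2: r:0→1
  (2Δ to stable)
t=11 Δ0: p=0 clk=1 r=1 q=0
  Δ1: clk:1→0
  (1Δ to stable)
t=12 Δ0: p=0 clk=0 r=1 q=0
  Δ1: clk:0→1
  Δ2: p:0→1, r:1→0
  (2Δ to stable)
t=13 Δ0: p=1 clk=1 r=0 q=0
  Δ1: clk:1→0
  (1Δ to stable)
t=14 Δ0: p=1 clk=0 r=0 q=0
  Δ1: clk:0→1
  Δ2: r:0→1
  Δ3: q:0→1
  (3Δ to stable)
t=15 Δ0: p=1 clk=1 r=1 q=1
  Δ1: clk:1→0
  (1Δ to stable)
t=16 Δ0: p=1 clk=0 r=1 q=1
  Δ1: clk:0→1
  Δ2: p:1→0, r:1→0
  Δ3: q:1→0
  (3Δ to stable)
t=17 Δ0: p=0 clk=1 r=0 q=0
  Δ1: clk:1→0
  (1Δ to stable)
t=18 Δ0: p=0 clk=0 r=0 q=0
  Δ1: clk:0→1
  Δ2: r:0→1
  (2Δ to stable)

0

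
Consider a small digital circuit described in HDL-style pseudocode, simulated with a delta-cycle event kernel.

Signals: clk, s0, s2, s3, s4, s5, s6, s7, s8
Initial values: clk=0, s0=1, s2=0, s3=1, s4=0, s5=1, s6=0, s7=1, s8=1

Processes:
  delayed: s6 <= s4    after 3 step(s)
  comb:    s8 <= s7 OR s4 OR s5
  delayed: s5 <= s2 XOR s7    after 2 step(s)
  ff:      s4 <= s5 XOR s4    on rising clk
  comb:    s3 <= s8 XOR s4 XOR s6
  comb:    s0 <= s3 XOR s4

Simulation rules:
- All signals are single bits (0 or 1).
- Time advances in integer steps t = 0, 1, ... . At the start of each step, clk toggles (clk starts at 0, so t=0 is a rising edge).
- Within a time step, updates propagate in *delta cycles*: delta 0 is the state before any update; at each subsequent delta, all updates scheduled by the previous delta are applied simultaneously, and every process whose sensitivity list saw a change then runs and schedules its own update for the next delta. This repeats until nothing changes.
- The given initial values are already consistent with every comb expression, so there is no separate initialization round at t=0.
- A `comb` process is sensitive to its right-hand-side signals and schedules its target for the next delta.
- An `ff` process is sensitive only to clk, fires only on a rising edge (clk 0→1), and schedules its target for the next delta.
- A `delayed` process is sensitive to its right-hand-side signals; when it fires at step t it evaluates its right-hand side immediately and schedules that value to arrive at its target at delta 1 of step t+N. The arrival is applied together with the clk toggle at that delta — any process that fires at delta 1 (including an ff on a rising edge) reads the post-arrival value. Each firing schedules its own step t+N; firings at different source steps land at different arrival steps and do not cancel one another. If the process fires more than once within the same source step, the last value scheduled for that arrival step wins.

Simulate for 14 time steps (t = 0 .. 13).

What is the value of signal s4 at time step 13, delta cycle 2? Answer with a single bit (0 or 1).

1

t0.Δ0 s5=1 s2=0 s4=0 s6=0 clk=0 s7=1 s0=1 s3=1 s8=1
t0.Δ1 s5=1 s2=0 s4=0 s6=0 clk=1 s7=1 s0=1 s3=1 s8=1
t0.Δ2 s5=1 s2=0 s4=1 s6=0 clk=1 s7=1 s0=1 s3=1 s8=1
t0.Δ3 s5=1 s2=0 s4=1 s6=0 clk=1 s7=1 s0=0 s3=0 s8=1
t0.Δ4 s5=1 s2=0 s4=1 s6=0 clk=1 s7=1 s0=1 s3=0 s8=1
t1.Δ0 s5=1 s2=0 s4=1 s6=0 clk=1 s7=1 s0=1 s3=0 s8=1
t1.Δ1 s5=1 s2=0 s4=1 s6=0 clk=0 s7=1 s0=1 s3=0 s8=1
t2.Δ0 s5=1 s2=0 s4=1 s6=0 clk=0 s7=1 s0=1 s3=0 s8=1
t2.Δ1 s5=1 s2=0 s4=1 s6=0 clk=1 s7=1 s0=1 s3=0 s8=1
t2.Δ2 s5=1 s2=0 s4=0 s6=0 clk=1 s7=1 s0=1 s3=0 s8=1
t2.Δ3 s5=1 s2=0 s4=0 s6=0 clk=1 s7=1 s0=0 s3=1 s8=1
t2.Δ4 s5=1 s2=0 s4=0 s6=0 clk=1 s7=1 s0=1 s3=1 s8=1
t3.Δ0 s5=1 s2=0 s4=0 s6=0 clk=1 s7=1 s0=1 s3=1 s8=1
t3.Δ1 s5=1 s2=0 s4=0 s6=1 clk=0 s7=1 s0=1 s3=1 s8=1
t3.Δ2 s5=1 s2=0 s4=0 s6=1 clk=0 s7=1 s0=1 s3=0 s8=1
t3.Δ3 s5=1 s2=0 s4=0 s6=1 clk=0 s7=1 s0=0 s3=0 s8=1
t4.Δ0 s5=1 s2=0 s4=0 s6=1 clk=0 s7=1 s0=0 s3=0 s8=1
t4.Δ1 s5=1 s2=0 s4=0 s6=1 clk=1 s7=1 s0=0 s3=0 s8=1
t4.Δ2 s5=1 s2=0 s4=1 s6=1 clk=1 s7=1 s0=0 s3=0 s8=1
t4.Δ3 s5=1 s2=0 s4=1 s6=1 clk=1 s7=1 s0=1 s3=1 s8=1
t4.Δ4 s5=1 s2=0 s4=1 s6=1 clk=1 s7=1 s0=0 s3=1 s8=1
t5.Δ0 s5=1 s2=0 s4=1 s6=1 clk=1 s7=1 s0=0 s3=1 s8=1
t5.Δ1 s5=1 s2=0 s4=1 s6=0 clk=0 s7=1 s0=0 s3=1 s8=1
t5.Δ2 s5=1 s2=0 s4=1 s6=0 clk=0 s7=1 s0=0 s3=0 s8=1
t5.Δ3 s5=1 s2=0 s4=1 s6=0 clk=0 s7=1 s0=1 s3=0 s8=1
t6.Δ0 s5=1 s2=0 s4=1 s6=0 clk=0 s7=1 s0=1 s3=0 s8=1
t6.Δ1 s5=1 s2=0 s4=1 s6=0 clk=1 s7=1 s0=1 s3=0 s8=1
t6.Δ2 s5=1 s2=0 s4=0 s6=0 clk=1 s7=1 s0=1 s3=0 s8=1
t6.Δ3 s5=1 s2=0 s4=0 s6=0 clk=1 s7=1 s0=0 s3=1 s8=1
t6.Δ4 s5=1 s2=0 s4=0 s6=0 clk=1 s7=1 s0=1 s3=1 s8=1
t7.Δ0 s5=1 s2=0 s4=0 s6=0 clk=1 s7=1 s0=1 s3=1 s8=1
t7.Δ1 s5=1 s2=0 s4=0 s6=1 clk=0 s7=1 s0=1 s3=1 s8=1
t7.Δ2 s5=1 s2=0 s4=0 s6=1 clk=0 s7=1 s0=1 s3=0 s8=1
t7.Δ3 s5=1 s2=0 s4=0 s6=1 clk=0 s7=1 s0=0 s3=0 s8=1
t8.Δ0 s5=1 s2=0 s4=0 s6=1 clk=0 s7=1 s0=0 s3=0 s8=1
t8.Δ1 s5=1 s2=0 s4=0 s6=1 clk=1 s7=1 s0=0 s3=0 s8=1
t8.Δ2 s5=1 s2=0 s4=1 s6=1 clk=1 s7=1 s0=0 s3=0 s8=1
t8.Δ3 s5=1 s2=0 s4=1 s6=1 clk=1 s7=1 s0=1 s3=1 s8=1
t8.Δ4 s5=1 s2=0 s4=1 s6=1 clk=1 s7=1 s0=0 s3=1 s8=1
t9.Δ0 s5=1 s2=0 s4=1 s6=1 clk=1 s7=1 s0=0 s3=1 s8=1
t9.Δ1 s5=1 s2=0 s4=1 s6=0 clk=0 s7=1 s0=0 s3=1 s8=1
t9.Δ2 s5=1 s2=0 s4=1 s6=0 clk=0 s7=1 s0=0 s3=0 s8=1
t9.Δ3 s5=1 s2=0 s4=1 s6=0 clk=0 s7=1 s0=1 s3=0 s8=1
t10.Δ0 s5=1 s2=0 s4=1 s6=0 clk=0 s7=1 s0=1 s3=0 s8=1
t10.Δ1 s5=1 s2=0 s4=1 s6=0 clk=1 s7=1 s0=1 s3=0 s8=1
t10.Δ2 s5=1 s2=0 s4=0 s6=0 clk=1 s7=1 s0=1 s3=0 s8=1
t10.Δ3 s5=1 s2=0 s4=0 s6=0 clk=1 s7=1 s0=0 s3=1 s8=1
t10.Δ4 s5=1 s2=0 s4=0 s6=0 clk=1 s7=1 s0=1 s3=1 s8=1
t11.Δ0 s5=1 s2=0 s4=0 s6=0 clk=1 s7=1 s0=1 s3=1 s8=1
t11.Δ1 s5=1 s2=0 s4=0 s6=1 clk=0 s7=1 s0=1 s3=1 s8=1
t11.Δ2 s5=1 s2=0 s4=0 s6=1 clk=0 s7=1 s0=1 s3=0 s8=1
t11.Δ3 s5=1 s2=0 s4=0 s6=1 clk=0 s7=1 s0=0 s3=0 s8=1
t12.Δ0 s5=1 s2=0 s4=0 s6=1 clk=0 s7=1 s0=0 s3=0 s8=1
t12.Δ1 s5=1 s2=0 s4=0 s6=1 clk=1 s7=1 s0=0 s3=0 s8=1
t12.Δ2 s5=1 s2=0 s4=1 s6=1 clk=1 s7=1 s0=0 s3=0 s8=1
t12.Δ3 s5=1 s2=0 s4=1 s6=1 clk=1 s7=1 s0=1 s3=1 s8=1
t12.Δ4 s5=1 s2=0 s4=1 s6=1 clk=1 s7=1 s0=0 s3=1 s8=1
t13.Δ0 s5=1 s2=0 s4=1 s6=1 clk=1 s7=1 s0=0 s3=1 s8=1
t13.Δ1 s5=1 s2=0 s4=1 s6=0 clk=0 s7=1 s0=0 s3=1 s8=1
t13.Δ2 s5=1 s2=0 s4=1 s6=0 clk=0 s7=1 s0=0 s3=0 s8=1
t13.Δ3 s5=1 s2=0 s4=1 s6=0 clk=0 s7=1 s0=1 s3=0 s8=1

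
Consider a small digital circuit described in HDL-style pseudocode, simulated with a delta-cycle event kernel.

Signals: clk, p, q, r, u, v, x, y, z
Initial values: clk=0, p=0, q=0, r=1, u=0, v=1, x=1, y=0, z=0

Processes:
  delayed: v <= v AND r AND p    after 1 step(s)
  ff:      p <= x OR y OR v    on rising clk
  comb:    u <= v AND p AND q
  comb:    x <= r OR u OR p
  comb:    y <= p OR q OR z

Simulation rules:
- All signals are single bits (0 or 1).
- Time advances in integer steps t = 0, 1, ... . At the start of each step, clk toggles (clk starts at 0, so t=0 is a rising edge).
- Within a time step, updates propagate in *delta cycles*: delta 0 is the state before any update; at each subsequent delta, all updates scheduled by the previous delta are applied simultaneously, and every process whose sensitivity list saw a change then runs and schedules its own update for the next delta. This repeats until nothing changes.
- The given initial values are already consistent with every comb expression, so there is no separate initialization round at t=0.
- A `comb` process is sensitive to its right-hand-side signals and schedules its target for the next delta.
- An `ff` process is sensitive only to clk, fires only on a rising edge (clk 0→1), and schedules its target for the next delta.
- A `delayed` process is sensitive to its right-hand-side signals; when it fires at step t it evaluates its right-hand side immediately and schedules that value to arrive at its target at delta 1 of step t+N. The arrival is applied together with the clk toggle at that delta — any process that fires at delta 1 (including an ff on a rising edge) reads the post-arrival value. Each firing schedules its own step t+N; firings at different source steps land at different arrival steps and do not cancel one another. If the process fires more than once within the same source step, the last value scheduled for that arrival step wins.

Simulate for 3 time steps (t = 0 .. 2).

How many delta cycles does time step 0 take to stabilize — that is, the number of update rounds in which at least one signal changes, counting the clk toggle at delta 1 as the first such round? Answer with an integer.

3

t=0 Δ0: u=0 z=0 p=0 y=0 v=1 x=1 clk=0 q=0 r=1
  Δ1: clk:0→1
  Δ2: p:0→1
  Δ3: y:0→1
  (3Δ to stable)
t=1 Δ0: u=0 z=0 p=1 y=1 v=1 x=1 clk=1 q=0 r=1
  Δ1: clk:1→0
  (1Δ to stable)
t=2 Δ0: u=0 z=0 p=1 y=1 v=1 x=1 clk=0 q=0 r=1
  Δ1: clk:0→1
  (1Δ to stable)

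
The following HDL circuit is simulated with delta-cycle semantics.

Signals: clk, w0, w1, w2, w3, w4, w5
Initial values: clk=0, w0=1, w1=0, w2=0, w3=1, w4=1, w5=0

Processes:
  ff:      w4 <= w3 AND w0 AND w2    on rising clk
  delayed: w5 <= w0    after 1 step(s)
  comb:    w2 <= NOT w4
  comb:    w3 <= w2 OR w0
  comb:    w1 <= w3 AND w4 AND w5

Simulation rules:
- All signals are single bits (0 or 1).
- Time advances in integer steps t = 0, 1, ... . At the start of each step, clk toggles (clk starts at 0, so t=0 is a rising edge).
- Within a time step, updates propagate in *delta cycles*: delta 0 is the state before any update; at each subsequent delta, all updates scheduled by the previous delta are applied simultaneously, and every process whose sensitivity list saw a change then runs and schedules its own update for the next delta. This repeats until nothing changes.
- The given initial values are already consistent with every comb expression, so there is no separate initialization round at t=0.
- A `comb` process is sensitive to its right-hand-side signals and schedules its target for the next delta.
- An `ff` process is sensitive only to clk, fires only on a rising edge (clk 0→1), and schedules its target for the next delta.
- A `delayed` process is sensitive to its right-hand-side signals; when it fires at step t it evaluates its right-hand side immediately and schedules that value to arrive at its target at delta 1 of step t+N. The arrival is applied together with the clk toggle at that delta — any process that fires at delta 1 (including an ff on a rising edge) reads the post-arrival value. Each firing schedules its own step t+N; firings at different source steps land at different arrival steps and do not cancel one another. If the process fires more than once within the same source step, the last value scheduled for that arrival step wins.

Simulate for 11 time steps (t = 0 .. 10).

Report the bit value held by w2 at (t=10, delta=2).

[bits: w1,clk,w2,w3,w0,w4,w5]
t=0: Δ0=0001110 Δ1=0101110 Δ2=0101100 Δ3=0111100 | 3Δ
t=1: Δ0=0111100 Δ1=0011100 | 1Δ
t=2: Δ0=0011100 Δ1=0111100 Δ2=0111110 Δ3=0101110 | 3Δ
t=3: Δ0=0101110 Δ1=0001110 | 1Δ
t=4: Δ0=0001110 Δ1=0101110 Δ2=0101100 Δ3=0111100 | 3Δ
t=5: Δ0=0111100 Δ1=0011100 | 1Δ
t=6: Δ0=0011100 Δ1=0111100 Δ2=0111110 Δ3=0101110 | 3Δ
t=7: Δ0=0101110 Δ1=0001110 | 1Δ
t=8: Δ0=0001110 Δ1=0101110 Δ2=0101100 Δ3=0111100 | 3Δ
t=9: Δ0=0111100 Δ1=0011100 | 1Δ
t=10: Δ0=0011100 Δ1=0111100 Δ2=0111110 Δ3=0101110 | 3Δ

1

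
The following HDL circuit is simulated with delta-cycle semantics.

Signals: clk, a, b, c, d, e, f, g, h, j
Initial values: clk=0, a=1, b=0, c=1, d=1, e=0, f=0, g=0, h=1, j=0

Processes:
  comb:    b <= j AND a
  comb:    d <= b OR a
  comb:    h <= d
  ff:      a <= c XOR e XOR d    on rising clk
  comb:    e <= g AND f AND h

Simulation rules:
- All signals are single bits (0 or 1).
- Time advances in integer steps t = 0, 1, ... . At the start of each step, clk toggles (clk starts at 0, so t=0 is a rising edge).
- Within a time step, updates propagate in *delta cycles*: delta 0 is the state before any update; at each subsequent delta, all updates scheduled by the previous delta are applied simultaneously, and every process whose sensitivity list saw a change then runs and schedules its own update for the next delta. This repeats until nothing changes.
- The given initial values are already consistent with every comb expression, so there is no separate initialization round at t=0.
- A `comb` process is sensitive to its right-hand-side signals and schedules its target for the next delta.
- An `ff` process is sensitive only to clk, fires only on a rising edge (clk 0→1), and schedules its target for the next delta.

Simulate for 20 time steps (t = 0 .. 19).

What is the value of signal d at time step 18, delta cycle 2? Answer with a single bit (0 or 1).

0

[bits: g,f,c,a,e,j,d,b,clk,h]
t=0: Δ0=0011001001 Δ1=0011001011 Δ2=0010001011 Δ3=0010000011 Δ4=0010000010 | 4Δ
t=1: Δ0=0010000010 Δ1=0010000000 | 1Δ
t=2: Δ0=0010000000 Δ1=0010000010 Δ2=0011000010 Δ3=0011001010 Δ4=0011001011 | 4Δ
t=3: Δ0=0011001011 Δ1=0011001001 | 1Δ
t=4: Δ0=0011001001 Δ1=0011001011 Δ2=0010001011 Δ3=0010000011 Δ4=0010000010 | 4Δ
t=5: Δ0=0010000010 Δ1=0010000000 | 1Δ
t=6: Δ0=0010000000 Δ1=0010000010 Δ2=0011000010 Δ3=0011001010 Δ4=0011001011 | 4Δ
t=7: Δ0=0011001011 Δ1=0011001001 | 1Δ
t=8: Δ0=0011001001 Δ1=0011001011 Δ2=0010001011 Δ3=0010000011 Δ4=0010000010 | 4Δ
t=9: Δ0=0010000010 Δ1=0010000000 | 1Δ
t=10: Δ0=0010000000 Δ1=0010000010 Δ2=0011000010 Δ3=0011001010 Δ4=0011001011 | 4Δ
t=11: Δ0=0011001011 Δ1=0011001001 | 1Δ
t=12: Δ0=0011001001 Δ1=0011001011 Δ2=0010001011 Δ3=0010000011 Δ4=0010000010 | 4Δ
t=13: Δ0=0010000010 Δ1=0010000000 | 1Δ
t=14: Δ0=0010000000 Δ1=0010000010 Δ2=0011000010 Δ3=0011001010 Δ4=0011001011 | 4Δ
t=15: Δ0=0011001011 Δ1=0011001001 | 1Δ
t=16: Δ0=0011001001 Δ1=0011001011 Δ2=0010001011 Δ3=0010000011 Δ4=0010000010 | 4Δ
t=17: Δ0=0010000010 Δ1=0010000000 | 1Δ
t=18: Δ0=0010000000 Δ1=0010000010 Δ2=0011000010 Δ3=0011001010 Δ4=0011001011 | 4Δ
t=19: Δ0=0011001011 Δ1=0011001001 | 1Δ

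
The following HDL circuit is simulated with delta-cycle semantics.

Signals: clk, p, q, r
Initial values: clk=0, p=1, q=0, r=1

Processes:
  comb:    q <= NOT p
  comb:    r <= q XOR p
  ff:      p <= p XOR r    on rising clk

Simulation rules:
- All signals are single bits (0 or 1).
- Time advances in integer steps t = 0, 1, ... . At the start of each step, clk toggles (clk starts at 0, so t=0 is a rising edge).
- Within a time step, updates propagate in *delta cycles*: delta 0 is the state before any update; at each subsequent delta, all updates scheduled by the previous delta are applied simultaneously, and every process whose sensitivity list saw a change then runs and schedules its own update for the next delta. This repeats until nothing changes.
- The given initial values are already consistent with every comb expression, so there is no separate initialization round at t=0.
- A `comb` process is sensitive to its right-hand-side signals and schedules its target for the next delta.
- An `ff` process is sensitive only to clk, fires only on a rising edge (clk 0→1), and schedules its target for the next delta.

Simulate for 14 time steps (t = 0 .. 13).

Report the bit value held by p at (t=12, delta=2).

t0.Δ0 p=1 r=1 q=0 clk=0
t0.Δ1 p=1 r=1 q=0 clk=1
t0.Δ2 p=0 r=1 q=0 clk=1
t0.Δ3 p=0 r=0 q=1 clk=1
t0.Δ4 p=0 r=1 q=1 clk=1
t1.Δ0 p=0 r=1 q=1 clk=1
t1.Δ1 p=0 r=1 q=1 clk=0
t2.Δ0 p=0 r=1 q=1 clk=0
t2.Δ1 p=0 r=1 q=1 clk=1
t2.Δ2 p=1 r=1 q=1 clk=1
t2.Δ3 p=1 r=0 q=0 clk=1
t2.Δ4 p=1 r=1 q=0 clk=1
t3.Δ0 p=1 r=1 q=0 clk=1
t3.Δ1 p=1 r=1 q=0 clk=0
t4.Δ0 p=1 r=1 q=0 clk=0
t4.Δ1 p=1 r=1 q=0 clk=1
t4.Δ2 p=0 r=1 q=0 clk=1
t4.Δ3 p=0 r=0 q=1 clk=1
t4.Δ4 p=0 r=1 q=1 clk=1
t5.Δ0 p=0 r=1 q=1 clk=1
t5.Δ1 p=0 r=1 q=1 clk=0
t6.Δ0 p=0 r=1 q=1 clk=0
t6.Δ1 p=0 r=1 q=1 clk=1
t6.Δ2 p=1 r=1 q=1 clk=1
t6.Δ3 p=1 r=0 q=0 clk=1
t6.Δ4 p=1 r=1 q=0 clk=1
t7.Δ0 p=1 r=1 q=0 clk=1
t7.Δ1 p=1 r=1 q=0 clk=0
t8.Δ0 p=1 r=1 q=0 clk=0
t8.Δ1 p=1 r=1 q=0 clk=1
t8.Δ2 p=0 r=1 q=0 clk=1
t8.Δ3 p=0 r=0 q=1 clk=1
t8.Δ4 p=0 r=1 q=1 clk=1
t9.Δ0 p=0 r=1 q=1 clk=1
t9.Δ1 p=0 r=1 q=1 clk=0
t10.Δ0 p=0 r=1 q=1 clk=0
t10.Δ1 p=0 r=1 q=1 clk=1
t10.Δ2 p=1 r=1 q=1 clk=1
t10.Δ3 p=1 r=0 q=0 clk=1
t10.Δ4 p=1 r=1 q=0 clk=1
t11.Δ0 p=1 r=1 q=0 clk=1
t11.Δ1 p=1 r=1 q=0 clk=0
t12.Δ0 p=1 r=1 q=0 clk=0
t12.Δ1 p=1 r=1 q=0 clk=1
t12.Δ2 p=0 r=1 q=0 clk=1
t12.Δ3 p=0 r=0 q=1 clk=1
t12.Δ4 p=0 r=1 q=1 clk=1
t13.Δ0 p=0 r=1 q=1 clk=1
t13.Δ1 p=0 r=1 q=1 clk=0

0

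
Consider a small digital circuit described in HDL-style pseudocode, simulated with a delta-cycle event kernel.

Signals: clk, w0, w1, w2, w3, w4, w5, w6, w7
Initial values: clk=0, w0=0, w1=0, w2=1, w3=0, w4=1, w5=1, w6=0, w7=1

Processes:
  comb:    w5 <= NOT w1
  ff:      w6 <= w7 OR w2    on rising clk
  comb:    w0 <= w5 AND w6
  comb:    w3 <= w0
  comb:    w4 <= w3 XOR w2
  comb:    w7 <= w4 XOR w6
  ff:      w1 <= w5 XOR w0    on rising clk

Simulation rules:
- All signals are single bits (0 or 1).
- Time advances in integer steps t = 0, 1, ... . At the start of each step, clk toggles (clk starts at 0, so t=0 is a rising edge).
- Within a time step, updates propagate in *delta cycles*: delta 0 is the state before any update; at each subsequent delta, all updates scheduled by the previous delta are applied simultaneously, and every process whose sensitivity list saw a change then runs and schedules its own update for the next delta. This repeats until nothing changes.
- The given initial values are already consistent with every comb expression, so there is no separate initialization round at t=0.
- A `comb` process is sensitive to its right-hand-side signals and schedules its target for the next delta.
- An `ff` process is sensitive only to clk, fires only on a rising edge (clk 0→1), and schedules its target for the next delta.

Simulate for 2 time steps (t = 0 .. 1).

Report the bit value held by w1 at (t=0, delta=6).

1

t0.Δ0 w0=0 w3=0 w5=1 w4=1 w6=0 w1=0 w2=1 clk=0 w7=1
t0.Δ1 w0=0 w3=0 w5=1 w4=1 w6=0 w1=0 w2=1 clk=1 w7=1
t0.Δ2 w0=0 w3=0 w5=1 w4=1 w6=1 w1=1 w2=1 clk=1 w7=1
t0.Δ3 w0=1 w3=0 w5=0 w4=1 w6=1 w1=1 w2=1 clk=1 w7=0
t0.Δ4 w0=0 w3=1 w5=0 w4=1 w6=1 w1=1 w2=1 clk=1 w7=0
t0.Δ5 w0=0 w3=0 w5=0 w4=0 w6=1 w1=1 w2=1 clk=1 w7=0
t0.Δ6 w0=0 w3=0 w5=0 w4=1 w6=1 w1=1 w2=1 clk=1 w7=1
t0.Δ7 w0=0 w3=0 w5=0 w4=1 w6=1 w1=1 w2=1 clk=1 w7=0
t1.Δ0 w0=0 w3=0 w5=0 w4=1 w6=1 w1=1 w2=1 clk=1 w7=0
t1.Δ1 w0=0 w3=0 w5=0 w4=1 w6=1 w1=1 w2=1 clk=0 w7=0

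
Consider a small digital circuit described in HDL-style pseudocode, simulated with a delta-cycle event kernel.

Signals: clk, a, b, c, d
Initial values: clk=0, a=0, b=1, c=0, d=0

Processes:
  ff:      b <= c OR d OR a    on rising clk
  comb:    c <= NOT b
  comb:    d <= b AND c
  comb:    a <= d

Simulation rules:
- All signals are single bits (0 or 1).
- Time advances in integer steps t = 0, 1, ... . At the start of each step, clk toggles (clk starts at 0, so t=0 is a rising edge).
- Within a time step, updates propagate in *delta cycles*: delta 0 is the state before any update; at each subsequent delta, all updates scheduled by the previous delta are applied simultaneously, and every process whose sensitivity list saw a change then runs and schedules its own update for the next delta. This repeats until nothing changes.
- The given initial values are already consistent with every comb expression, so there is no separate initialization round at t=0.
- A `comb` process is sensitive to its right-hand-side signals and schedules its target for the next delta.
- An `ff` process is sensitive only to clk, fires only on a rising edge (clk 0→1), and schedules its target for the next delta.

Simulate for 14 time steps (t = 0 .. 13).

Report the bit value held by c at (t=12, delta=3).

1

[bits: b,d,clk,c,a]
t=0: Δ0=10000 Δ1=10100 Δ2=00100 Δ3=00110 | 3Δ
t=1: Δ0=00110 Δ1=00010 | 1Δ
t=2: Δ0=00010 Δ1=00110 Δ2=10110 Δ3=11100 Δ4=10101 Δ5=10100 | 5Δ
t=3: Δ0=10100 Δ1=10000 | 1Δ
t=4: Δ0=10000 Δ1=10100 Δ2=00100 Δ3=00110 | 3Δ
t=5: Δ0=00110 Δ1=00010 | 1Δ
t=6: Δ0=00010 Δ1=00110 Δ2=10110 Δ3=11100 Δ4=10101 Δ5=10100 | 5Δ
t=7: Δ0=10100 Δ1=10000 | 1Δ
t=8: Δ0=10000 Δ1=10100 Δ2=00100 Δ3=00110 | 3Δ
t=9: Δ0=00110 Δ1=00010 | 1Δ
t=10: Δ0=00010 Δ1=00110 Δ2=10110 Δ3=11100 Δ4=10101 Δ5=10100 | 5Δ
t=11: Δ0=10100 Δ1=10000 | 1Δ
t=12: Δ0=10000 Δ1=10100 Δ2=00100 Δ3=00110 | 3Δ
t=13: Δ0=00110 Δ1=00010 | 1Δ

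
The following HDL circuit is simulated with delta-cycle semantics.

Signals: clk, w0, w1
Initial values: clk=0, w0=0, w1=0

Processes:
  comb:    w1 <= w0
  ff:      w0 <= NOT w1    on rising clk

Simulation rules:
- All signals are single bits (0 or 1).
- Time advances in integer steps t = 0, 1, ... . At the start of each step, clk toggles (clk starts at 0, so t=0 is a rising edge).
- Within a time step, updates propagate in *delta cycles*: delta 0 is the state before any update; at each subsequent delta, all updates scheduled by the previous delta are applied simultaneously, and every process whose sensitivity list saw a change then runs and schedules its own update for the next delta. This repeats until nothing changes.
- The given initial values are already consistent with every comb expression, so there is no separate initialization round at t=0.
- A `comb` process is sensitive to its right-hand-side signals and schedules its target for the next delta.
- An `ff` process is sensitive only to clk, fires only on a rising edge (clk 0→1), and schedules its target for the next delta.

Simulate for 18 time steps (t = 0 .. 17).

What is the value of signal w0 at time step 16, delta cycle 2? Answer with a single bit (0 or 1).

[bits: w0,w1,clk]
t=0: Δ0=000 Δ1=001 Δ2=101 Δ3=111 | 3Δ
t=1: Δ0=111 Δ1=110 | 1Δ
t=2: Δ0=110 Δ1=111 Δ2=011 Δ3=001 | 3Δ
t=3: Δ0=001 Δ1=000 | 1Δ
t=4: Δ0=000 Δ1=001 Δ2=101 Δ3=111 | 3Δ
t=5: Δ0=111 Δ1=110 | 1Δ
t=6: Δ0=110 Δ1=111 Δ2=011 Δ3=001 | 3Δ
t=7: Δ0=001 Δ1=000 | 1Δ
t=8: Δ0=000 Δ1=001 Δ2=101 Δ3=111 | 3Δ
t=9: Δ0=111 Δ1=110 | 1Δ
t=10: Δ0=110 Δ1=111 Δ2=011 Δ3=001 | 3Δ
t=11: Δ0=001 Δ1=000 | 1Δ
t=12: Δ0=000 Δ1=001 Δ2=101 Δ3=111 | 3Δ
t=13: Δ0=111 Δ1=110 | 1Δ
t=14: Δ0=110 Δ1=111 Δ2=011 Δ3=001 | 3Δ
t=15: Δ0=001 Δ1=000 | 1Δ
t=16: Δ0=000 Δ1=001 Δ2=101 Δ3=111 | 3Δ
t=17: Δ0=111 Δ1=110 | 1Δ

1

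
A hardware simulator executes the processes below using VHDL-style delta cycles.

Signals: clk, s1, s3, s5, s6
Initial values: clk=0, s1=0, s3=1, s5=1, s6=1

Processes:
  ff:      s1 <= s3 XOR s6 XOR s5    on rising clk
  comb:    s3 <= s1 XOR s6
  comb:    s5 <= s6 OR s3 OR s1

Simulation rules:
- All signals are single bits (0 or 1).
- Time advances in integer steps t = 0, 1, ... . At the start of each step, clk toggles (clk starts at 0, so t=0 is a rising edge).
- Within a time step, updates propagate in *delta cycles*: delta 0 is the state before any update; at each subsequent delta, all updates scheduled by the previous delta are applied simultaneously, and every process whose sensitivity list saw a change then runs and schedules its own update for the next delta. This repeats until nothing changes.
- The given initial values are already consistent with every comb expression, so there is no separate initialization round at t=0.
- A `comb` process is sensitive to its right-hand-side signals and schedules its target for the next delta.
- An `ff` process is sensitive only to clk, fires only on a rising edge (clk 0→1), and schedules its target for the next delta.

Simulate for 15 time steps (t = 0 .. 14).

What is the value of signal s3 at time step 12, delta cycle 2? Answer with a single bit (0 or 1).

t0.Δ0 clk=0 s5=1 s1=0 s3=1 s6=1
t0.Δ1 clk=1 s5=1 s1=0 s3=1 s6=1
t0.Δ2 clk=1 s5=1 s1=1 s3=1 s6=1
t0.Δ3 clk=1 s5=1 s1=1 s3=0 s6=1
t1.Δ0 clk=1 s5=1 s1=1 s3=0 s6=1
t1.Δ1 clk=0 s5=1 s1=1 s3=0 s6=1
t2.Δ0 clk=0 s5=1 s1=1 s3=0 s6=1
t2.Δ1 clk=1 s5=1 s1=1 s3=0 s6=1
t2.Δ2 clk=1 s5=1 s1=0 s3=0 s6=1
t2.Δ3 clk=1 s5=1 s1=0 s3=1 s6=1
t3.Δ0 clk=1 s5=1 s1=0 s3=1 s6=1
t3.Δ1 clk=0 s5=1 s1=0 s3=1 s6=1
t4.Δ0 clk=0 s5=1 s1=0 s3=1 s6=1
t4.Δ1 clk=1 s5=1 s1=0 s3=1 s6=1
t4.Δ2 clk=1 s5=1 s1=1 s3=1 s6=1
t4.Δ3 clk=1 s5=1 s1=1 s3=0 s6=1
t5.Δ0 clk=1 s5=1 s1=1 s3=0 s6=1
t5.Δ1 clk=0 s5=1 s1=1 s3=0 s6=1
t6.Δ0 clk=0 s5=1 s1=1 s3=0 s6=1
t6.Δ1 clk=1 s5=1 s1=1 s3=0 s6=1
t6.Δ2 clk=1 s5=1 s1=0 s3=0 s6=1
t6.Δ3 clk=1 s5=1 s1=0 s3=1 s6=1
t7.Δ0 clk=1 s5=1 s1=0 s3=1 s6=1
t7.Δ1 clk=0 s5=1 s1=0 s3=1 s6=1
t8.Δ0 clk=0 s5=1 s1=0 s3=1 s6=1
t8.Δ1 clk=1 s5=1 s1=0 s3=1 s6=1
t8.Δ2 clk=1 s5=1 s1=1 s3=1 s6=1
t8.Δ3 clk=1 s5=1 s1=1 s3=0 s6=1
t9.Δ0 clk=1 s5=1 s1=1 s3=0 s6=1
t9.Δ1 clk=0 s5=1 s1=1 s3=0 s6=1
t10.Δ0 clk=0 s5=1 s1=1 s3=0 s6=1
t10.Δ1 clk=1 s5=1 s1=1 s3=0 s6=1
t10.Δ2 clk=1 s5=1 s1=0 s3=0 s6=1
t10.Δ3 clk=1 s5=1 s1=0 s3=1 s6=1
t11.Δ0 clk=1 s5=1 s1=0 s3=1 s6=1
t11.Δ1 clk=0 s5=1 s1=0 s3=1 s6=1
t12.Δ0 clk=0 s5=1 s1=0 s3=1 s6=1
t12.Δ1 clk=1 s5=1 s1=0 s3=1 s6=1
t12.Δ2 clk=1 s5=1 s1=1 s3=1 s6=1
t12.Δ3 clk=1 s5=1 s1=1 s3=0 s6=1
t13.Δ0 clk=1 s5=1 s1=1 s3=0 s6=1
t13.Δ1 clk=0 s5=1 s1=1 s3=0 s6=1
t14.Δ0 clk=0 s5=1 s1=1 s3=0 s6=1
t14.Δ1 clk=1 s5=1 s1=1 s3=0 s6=1
t14.Δ2 clk=1 s5=1 s1=0 s3=0 s6=1
t14.Δ3 clk=1 s5=1 s1=0 s3=1 s6=1

1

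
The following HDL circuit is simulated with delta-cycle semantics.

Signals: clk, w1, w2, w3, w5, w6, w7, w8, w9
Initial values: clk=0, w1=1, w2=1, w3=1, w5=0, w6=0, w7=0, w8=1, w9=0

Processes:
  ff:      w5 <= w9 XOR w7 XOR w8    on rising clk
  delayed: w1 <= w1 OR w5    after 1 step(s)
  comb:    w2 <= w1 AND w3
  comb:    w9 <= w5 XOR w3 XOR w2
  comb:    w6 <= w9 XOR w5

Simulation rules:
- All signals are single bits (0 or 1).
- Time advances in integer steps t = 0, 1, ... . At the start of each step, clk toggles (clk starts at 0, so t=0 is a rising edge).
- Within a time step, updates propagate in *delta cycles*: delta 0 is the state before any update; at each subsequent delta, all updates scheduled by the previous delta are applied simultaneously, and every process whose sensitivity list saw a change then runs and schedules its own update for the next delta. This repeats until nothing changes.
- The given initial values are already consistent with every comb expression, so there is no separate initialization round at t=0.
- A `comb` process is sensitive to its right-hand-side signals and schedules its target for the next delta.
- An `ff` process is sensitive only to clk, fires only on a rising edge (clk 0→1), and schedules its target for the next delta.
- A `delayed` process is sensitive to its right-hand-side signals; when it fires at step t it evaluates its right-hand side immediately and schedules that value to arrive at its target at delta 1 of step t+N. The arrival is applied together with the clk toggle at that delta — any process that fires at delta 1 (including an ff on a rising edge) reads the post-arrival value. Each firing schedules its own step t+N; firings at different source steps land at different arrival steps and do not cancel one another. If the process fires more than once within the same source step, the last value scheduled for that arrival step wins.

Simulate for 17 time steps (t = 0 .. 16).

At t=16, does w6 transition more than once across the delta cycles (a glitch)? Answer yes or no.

yes

t=0 Δ0: w2=1 clk=0 w6=0 w7=0 w3=1 w5=0 w9=0 w1=1 w8=1
  Δ1: clk:0→1
  Δ2: w5:0→1
  Δ3: w6:0→1, w9:0→1
  Δ4: w6:1→0
  (4Δ to stable)
t=1 Δ0: w2=1 clk=1 w6=0 w7=0 w3=1 w5=1 w9=1 w1=1 w8=1
  Δ1: clk:1→0
  (1Δ to stable)
t=2 Δ0: w2=1 clk=0 w6=0 w7=0 w3=1 w5=1 w9=1 w1=1 w8=1
  Δ1: clk:0→1
  Δ2: w5:1→0
  Δ3: w6:0→1, w9:1→0
  Δ4: w6:1→0
  (4Δ to stable)
t=3 Δ0: w2=1 clk=1 w6=0 w7=0 w3=1 w5=0 w9=0 w1=1 w8=1
  Δ1: clk:1→0
  (1Δ to stable)
t=4 Δ0: w2=1 clk=0 w6=0 w7=0 w3=1 w5=0 w9=0 w1=1 w8=1
  Δ1: clk:0→1
  Δ2: w5:0→1
  Δ3: w6:0→1, w9:0→1
  Δ4: w6:1→0
  (4Δ to stable)
t=5 Δ0: w2=1 clk=1 w6=0 w7=0 w3=1 w5=1 w9=1 w1=1 w8=1
  Δ1: clk:1→0
  (1Δ to stable)
t=6 Δ0: w2=1 clk=0 w6=0 w7=0 w3=1 w5=1 w9=1 w1=1 w8=1
  Δ1: clk:0→1
  Δ2: w5:1→0
  Δ3: w6:0→1, w9:1→0
  Δ4: w6:1→0
  (4Δ to stable)
t=7 Δ0: w2=1 clk=1 w6=0 w7=0 w3=1 w5=0 w9=0 w1=1 w8=1
  Δ1: clk:1→0
  (1Δ to stable)
t=8 Δ0: w2=1 clk=0 w6=0 w7=0 w3=1 w5=0 w9=0 w1=1 w8=1
  Δ1: clk:0→1
  Δ2: w5:0→1
  Δ3: w6:0→1, w9:0→1
  Δ4: w6:1→0
  (4Δ to stable)
t=9 Δ0: w2=1 clk=1 w6=0 w7=0 w3=1 w5=1 w9=1 w1=1 w8=1
  Δ1: clk:1→0
  (1Δ to stable)
t=10 Δ0: w2=1 clk=0 w6=0 w7=0 w3=1 w5=1 w9=1 w1=1 w8=1
  Δ1: clk:0→1
  Δ2: w5:1→0
  Δ3: w6:0→1, w9:1→0
  Δ4: w6:1→0
  (4Δ to stable)
t=11 Δ0: w2=1 clk=1 w6=0 w7=0 w3=1 w5=0 w9=0 w1=1 w8=1
  Δ1: clk:1→0
  (1Δ to stable)
t=12 Δ0: w2=1 clk=0 w6=0 w7=0 w3=1 w5=0 w9=0 w1=1 w8=1
  Δ1: clk:0→1
  Δ2: w5:0→1
  Δ3: w6:0→1, w9:0→1
  Δ4: w6:1→0
  (4Δ to stable)
t=13 Δ0: w2=1 clk=1 w6=0 w7=0 w3=1 w5=1 w9=1 w1=1 w8=1
  Δ1: clk:1→0
  (1Δ to stable)
t=14 Δ0: w2=1 clk=0 w6=0 w7=0 w3=1 w5=1 w9=1 w1=1 w8=1
  Δ1: clk:0→1
  Δ2: w5:1→0
  Δ3: w6:0→1, w9:1→0
  Δ4: w6:1→0
  (4Δ to stable)
t=15 Δ0: w2=1 clk=1 w6=0 w7=0 w3=1 w5=0 w9=0 w1=1 w8=1
  Δ1: clk:1→0
  (1Δ to stable)
t=16 Δ0: w2=1 clk=0 w6=0 w7=0 w3=1 w5=0 w9=0 w1=1 w8=1
  Δ1: clk:0→1
  Δ2: w5:0→1
  Δ3: w6:0→1, w9:0→1
  Δ4: w6:1→0
  (4Δ to stable)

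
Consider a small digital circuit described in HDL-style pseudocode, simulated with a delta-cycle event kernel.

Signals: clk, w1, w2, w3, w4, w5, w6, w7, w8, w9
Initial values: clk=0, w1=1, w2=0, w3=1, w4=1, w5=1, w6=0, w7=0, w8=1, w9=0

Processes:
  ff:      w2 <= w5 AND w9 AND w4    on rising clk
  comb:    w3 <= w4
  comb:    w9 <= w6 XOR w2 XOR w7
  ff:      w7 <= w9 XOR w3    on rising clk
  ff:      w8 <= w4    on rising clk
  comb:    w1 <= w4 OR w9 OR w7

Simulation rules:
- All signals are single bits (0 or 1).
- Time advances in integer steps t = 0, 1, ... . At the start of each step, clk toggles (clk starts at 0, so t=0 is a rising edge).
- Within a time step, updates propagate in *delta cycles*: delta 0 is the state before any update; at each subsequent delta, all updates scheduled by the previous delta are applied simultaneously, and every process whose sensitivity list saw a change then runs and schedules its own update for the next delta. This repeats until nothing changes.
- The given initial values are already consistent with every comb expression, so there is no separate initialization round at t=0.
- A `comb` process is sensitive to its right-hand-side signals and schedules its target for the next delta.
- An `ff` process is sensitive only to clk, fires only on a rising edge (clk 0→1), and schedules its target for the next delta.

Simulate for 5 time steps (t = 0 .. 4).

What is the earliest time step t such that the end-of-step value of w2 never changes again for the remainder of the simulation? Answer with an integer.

2

[bits: clk,w2,w3,w6,w7,w8,w1,w9,w4,w5]
t=0: Δ0=0010011011 Δ1=1010011011 Δ2=1010111011 Δ3=1010111111 | 3Δ
t=1: Δ0=1010111111 Δ1=0010111111 | 1Δ
t=2: Δ0=0010111111 Δ1=1010111111 Δ2=1110011111 | 2Δ
t=3: Δ0=1110011111 Δ1=0110011111 | 1Δ
t=4: Δ0=0110011111 Δ1=1110011111 | 1Δ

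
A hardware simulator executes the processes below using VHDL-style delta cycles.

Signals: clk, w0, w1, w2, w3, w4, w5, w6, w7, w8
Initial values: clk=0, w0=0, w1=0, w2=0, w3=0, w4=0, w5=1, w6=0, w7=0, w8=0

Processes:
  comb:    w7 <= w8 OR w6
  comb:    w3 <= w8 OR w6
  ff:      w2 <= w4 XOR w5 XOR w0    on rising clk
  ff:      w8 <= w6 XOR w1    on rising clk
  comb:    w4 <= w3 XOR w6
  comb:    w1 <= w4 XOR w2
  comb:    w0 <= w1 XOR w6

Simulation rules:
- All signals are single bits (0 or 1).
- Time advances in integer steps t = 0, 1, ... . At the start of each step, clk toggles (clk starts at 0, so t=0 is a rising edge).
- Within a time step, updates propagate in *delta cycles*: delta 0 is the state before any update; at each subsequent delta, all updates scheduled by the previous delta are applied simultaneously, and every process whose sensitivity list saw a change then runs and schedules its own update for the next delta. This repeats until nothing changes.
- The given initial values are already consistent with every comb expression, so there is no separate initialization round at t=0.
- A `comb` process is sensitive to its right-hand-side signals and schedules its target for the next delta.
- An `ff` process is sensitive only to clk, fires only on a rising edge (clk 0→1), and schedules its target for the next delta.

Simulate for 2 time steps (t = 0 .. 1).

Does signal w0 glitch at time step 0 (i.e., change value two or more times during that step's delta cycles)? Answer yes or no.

[bits: w2,w7,w4,w0,w3,w1,w5,w6,clk,w8]
t=0: Δ0=0000001000 Δ1=0000001010 Δ2=1000001010 Δ3=1000011010 Δ4=1001011010 | 4Δ
t=1: Δ0=1001011010 Δ1=1001011000 | 1Δ

no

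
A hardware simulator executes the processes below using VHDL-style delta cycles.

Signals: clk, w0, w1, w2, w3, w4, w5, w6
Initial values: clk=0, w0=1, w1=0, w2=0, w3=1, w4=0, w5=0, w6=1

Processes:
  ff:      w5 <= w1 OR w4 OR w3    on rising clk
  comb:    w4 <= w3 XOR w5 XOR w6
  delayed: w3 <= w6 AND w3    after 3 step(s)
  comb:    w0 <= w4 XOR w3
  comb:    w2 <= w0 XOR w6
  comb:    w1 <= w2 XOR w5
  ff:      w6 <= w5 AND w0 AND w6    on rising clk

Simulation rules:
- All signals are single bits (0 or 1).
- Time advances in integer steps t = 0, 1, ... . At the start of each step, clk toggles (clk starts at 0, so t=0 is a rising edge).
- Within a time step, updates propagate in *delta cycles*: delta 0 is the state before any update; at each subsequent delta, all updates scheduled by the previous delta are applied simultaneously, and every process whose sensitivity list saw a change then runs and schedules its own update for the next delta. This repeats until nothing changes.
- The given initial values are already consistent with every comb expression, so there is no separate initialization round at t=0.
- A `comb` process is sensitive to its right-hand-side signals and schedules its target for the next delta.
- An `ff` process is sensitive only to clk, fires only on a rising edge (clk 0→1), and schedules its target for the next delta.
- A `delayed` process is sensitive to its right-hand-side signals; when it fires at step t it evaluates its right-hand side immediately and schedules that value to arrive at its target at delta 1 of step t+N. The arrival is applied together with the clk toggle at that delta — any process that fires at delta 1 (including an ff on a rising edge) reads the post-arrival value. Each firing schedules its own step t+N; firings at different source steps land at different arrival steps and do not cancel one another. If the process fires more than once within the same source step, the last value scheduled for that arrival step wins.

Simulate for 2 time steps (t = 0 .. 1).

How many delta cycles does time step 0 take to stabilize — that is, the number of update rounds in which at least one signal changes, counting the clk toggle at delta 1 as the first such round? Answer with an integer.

[bits: w5,w2,w0,w6,w1,w3,w4,clk]
t=0: Δ0=00110100 Δ1=00110101 Δ2=10100101 Δ3=11101101 Δ4=11100101 | 4Δ
t=1: Δ0=11100101 Δ1=11100100 | 1Δ

4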